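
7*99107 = 693749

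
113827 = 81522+32305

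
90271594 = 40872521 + 49399073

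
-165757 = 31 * (-5347)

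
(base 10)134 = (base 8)206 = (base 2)10000110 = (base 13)a4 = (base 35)3t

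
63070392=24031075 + 39039317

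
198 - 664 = -466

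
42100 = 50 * 842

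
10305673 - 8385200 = 1920473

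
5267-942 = 4325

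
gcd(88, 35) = 1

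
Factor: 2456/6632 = 307^1 * 829^(-1) = 307/829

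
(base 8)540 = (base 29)c4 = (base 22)g0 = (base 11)2a0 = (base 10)352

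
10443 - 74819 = -64376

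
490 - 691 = -201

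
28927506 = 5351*5406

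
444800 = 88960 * 5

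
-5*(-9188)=45940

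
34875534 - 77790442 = -42914908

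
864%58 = 52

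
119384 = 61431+57953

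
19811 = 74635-54824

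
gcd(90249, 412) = 1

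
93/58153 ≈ 0.00160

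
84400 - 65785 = 18615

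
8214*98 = 804972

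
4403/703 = 119/19 ≈ 6.26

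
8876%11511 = 8876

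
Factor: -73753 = -1 * 131^1 * 563^1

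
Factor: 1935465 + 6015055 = 2^3 * 5^1 * 47^1 * 4229^1 = 7950520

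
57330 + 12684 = 70014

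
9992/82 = 4996/41 ≈ 121.85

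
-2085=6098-8183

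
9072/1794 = 1512/299 ≈ 5.06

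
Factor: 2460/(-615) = -1*2^2 = -4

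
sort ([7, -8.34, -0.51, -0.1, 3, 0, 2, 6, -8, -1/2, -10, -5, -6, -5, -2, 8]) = [-10, -8.34, -8, -6, -5, -5, -2, -0.51, -1/2, -0.1, 0, 2, 3, 6, 7, 8]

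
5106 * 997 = 5090682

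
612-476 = 136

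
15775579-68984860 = -53209281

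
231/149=1 + 82/149 ≈ 1.55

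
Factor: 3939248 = 2^4 * 246203^1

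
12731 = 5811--6920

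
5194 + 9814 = 15008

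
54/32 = 27/16 ≈ 1.69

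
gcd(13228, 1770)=2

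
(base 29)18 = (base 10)37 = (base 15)27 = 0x25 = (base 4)211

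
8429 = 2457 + 5972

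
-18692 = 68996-87688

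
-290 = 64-354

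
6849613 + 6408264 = 13257877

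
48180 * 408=19657440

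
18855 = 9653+9202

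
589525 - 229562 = 359963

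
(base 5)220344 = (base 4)1312233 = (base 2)1110110101111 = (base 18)1583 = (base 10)7599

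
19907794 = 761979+19145815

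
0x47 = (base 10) 71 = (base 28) 2f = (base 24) 2n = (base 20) 3b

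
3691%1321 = 1049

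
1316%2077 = 1316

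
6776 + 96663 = 103439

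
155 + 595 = 750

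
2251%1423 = 828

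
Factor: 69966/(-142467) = -1*2^1*3^1*23^1*281^(-1) = -138/281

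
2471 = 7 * 353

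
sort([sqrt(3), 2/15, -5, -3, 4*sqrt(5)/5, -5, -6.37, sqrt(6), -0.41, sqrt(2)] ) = [-6.37, -5, -5, -3, -0.41, 2/15, sqrt(2), sqrt(3), 4*sqrt(5)/5, sqrt(6)] 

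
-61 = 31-92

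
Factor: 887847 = 3^1*295949^1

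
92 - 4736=-4644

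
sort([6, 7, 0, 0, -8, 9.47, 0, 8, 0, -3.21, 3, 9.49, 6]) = [-8, -3.21, 0, 0, 0, 0, 3, 6, 6, 7, 8, 9.47, 9.49]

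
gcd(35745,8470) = 5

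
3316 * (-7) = -23212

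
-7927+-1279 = -9206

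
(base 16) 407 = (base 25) 1g6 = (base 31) 128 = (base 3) 1102012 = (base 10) 1031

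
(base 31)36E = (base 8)6013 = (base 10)3083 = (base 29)3J9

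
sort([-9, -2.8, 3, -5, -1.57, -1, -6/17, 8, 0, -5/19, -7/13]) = [-9, -5, -2.8, -1.57, -1, -7/13, -6/17, -5/19, 0, 3, 8]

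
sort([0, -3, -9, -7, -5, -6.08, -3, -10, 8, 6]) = [-10, -9, -7, -6.08, -5, -3, -3, 0, 6, 8]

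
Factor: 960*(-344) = -1*2^9*3^1*5^1*43^1 = -330240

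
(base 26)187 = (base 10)891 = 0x37b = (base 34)q7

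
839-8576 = -7737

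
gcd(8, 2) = 2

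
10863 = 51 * 213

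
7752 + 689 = 8441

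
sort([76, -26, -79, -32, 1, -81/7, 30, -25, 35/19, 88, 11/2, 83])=[-79, -32, -26, -25, -81/7, 1, 35/19, 11/2, 30, 76, 83, 88]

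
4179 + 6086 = 10265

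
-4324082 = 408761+-4732843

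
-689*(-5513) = 3798457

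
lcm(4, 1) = 4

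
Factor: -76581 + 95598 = 3^2 * 2113^1 = 19017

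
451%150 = 1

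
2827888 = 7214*392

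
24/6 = 4 = 4.00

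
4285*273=1169805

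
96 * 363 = 34848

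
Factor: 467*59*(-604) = -1*2^2*59^1*151^1*467^1 = -16642012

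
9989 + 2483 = 12472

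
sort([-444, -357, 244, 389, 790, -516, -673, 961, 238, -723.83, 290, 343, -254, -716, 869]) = [-723.83, -716, -673, -516, -444, -357, -254, 238, 244, 290, 343, 389, 790, 869, 961]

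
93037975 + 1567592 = 94605567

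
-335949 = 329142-665091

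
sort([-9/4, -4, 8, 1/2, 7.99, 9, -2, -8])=[-8, -4, -9/4, -2, 1/2, 7.99, 8, 9]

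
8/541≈0.0148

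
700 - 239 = 461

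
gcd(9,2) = 1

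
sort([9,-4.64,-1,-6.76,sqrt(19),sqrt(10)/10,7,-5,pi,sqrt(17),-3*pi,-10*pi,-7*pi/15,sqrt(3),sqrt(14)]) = [-10*pi,-3*pi,-6.76,-5,-4.64,-7*pi/15,-1,sqrt(10)/10,sqrt(3),pi,sqrt(14),sqrt(17),sqrt(19),7,9]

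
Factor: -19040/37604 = -1*2^3*5^1*79^(-1) = -40/79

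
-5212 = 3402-8614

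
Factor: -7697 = -1 * 43^1 * 179^1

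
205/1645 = 41/329 ≈ 0.125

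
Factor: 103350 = 2^1*3^1*5^2*13^1*53^1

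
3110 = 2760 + 350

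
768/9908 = 192/2477 ≈ 0.0775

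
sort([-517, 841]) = [-517, 841]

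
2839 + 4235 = 7074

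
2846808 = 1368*2081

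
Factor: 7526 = 2^1*53^1*71^1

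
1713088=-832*(-2059)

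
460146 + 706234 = 1166380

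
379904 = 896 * 424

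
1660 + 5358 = 7018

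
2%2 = 0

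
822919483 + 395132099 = 1218051582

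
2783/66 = 253/6 ≈ 42.17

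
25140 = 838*30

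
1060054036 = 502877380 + 557176656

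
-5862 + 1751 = -4111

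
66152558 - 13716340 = 52436218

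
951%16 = 7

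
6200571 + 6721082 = 12921653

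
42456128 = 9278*4576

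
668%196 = 80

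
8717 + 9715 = 18432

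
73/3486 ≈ 0.0209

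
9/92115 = 1/10235 ≈ 0.0000977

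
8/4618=4/2309 ≈ 0.00173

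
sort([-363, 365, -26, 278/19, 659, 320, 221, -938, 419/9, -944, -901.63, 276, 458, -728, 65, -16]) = [-944, -938, -901.63, -728, -363, -26, -16, 278/19, 419/9, 65, 221, 276, 320, 365, 458, 659]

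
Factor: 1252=2^2*313^1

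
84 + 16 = 100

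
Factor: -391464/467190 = -1 * 2^2 * 5^ (-1) * 29^ (-1) * 179^ (-1) * 5437^1 = -21748/25955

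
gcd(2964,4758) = 78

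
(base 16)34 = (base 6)124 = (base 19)2e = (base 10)52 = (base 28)1o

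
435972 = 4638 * 94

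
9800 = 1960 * 5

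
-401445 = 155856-557301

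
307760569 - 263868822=43891747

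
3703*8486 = 31423658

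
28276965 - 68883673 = -40606708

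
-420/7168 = -15/256 ≈ -0.0586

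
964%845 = 119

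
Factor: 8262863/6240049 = 7^1 * 47^(-1) * 103^(-1) * 1289^(-1) * 1180409^1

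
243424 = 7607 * 32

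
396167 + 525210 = 921377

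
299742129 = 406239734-106497605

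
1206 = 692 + 514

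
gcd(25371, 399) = 3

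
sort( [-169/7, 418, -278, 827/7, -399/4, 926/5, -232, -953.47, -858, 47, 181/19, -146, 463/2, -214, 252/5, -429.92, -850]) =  [-953.47, -858, -850, -429.92, -278, -232, -214, -146, -399/4, -169/7, 181/19, 47, 252/5, 827/7, 926/5, 463/2, 418]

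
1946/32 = 60 + 13/16 ≈ 60.81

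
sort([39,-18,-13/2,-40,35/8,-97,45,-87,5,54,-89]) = [-97,-89,-87,-40,-18,-13/2,35/8,5,39,45,54]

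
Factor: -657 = -1*3^2*73^1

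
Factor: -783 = -1 * 3^3 * 29^1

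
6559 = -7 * (-937)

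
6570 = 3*2190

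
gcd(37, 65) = 1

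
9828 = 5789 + 4039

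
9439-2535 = 6904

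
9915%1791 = 960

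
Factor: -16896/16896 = -1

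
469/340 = 1+129/340 ≈ 1.38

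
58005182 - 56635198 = 1369984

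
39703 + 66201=105904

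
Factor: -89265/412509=-1 * 5^1 * 11^1 * 19^(-1) * 541^1 * 7237^(-1)=-29755/137503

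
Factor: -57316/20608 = -1 * 2^(-5) * 89^1 = -89/32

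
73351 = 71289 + 2062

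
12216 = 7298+4918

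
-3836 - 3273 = -7109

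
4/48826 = 2/24413 ≈ 0.0000819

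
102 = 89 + 13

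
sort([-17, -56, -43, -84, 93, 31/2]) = [-84, -56, -43, -17, 31/2, 93]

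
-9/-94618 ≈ 0.0000951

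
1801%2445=1801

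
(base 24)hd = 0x1a5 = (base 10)421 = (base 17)17d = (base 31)di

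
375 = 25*15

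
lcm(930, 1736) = 26040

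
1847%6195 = 1847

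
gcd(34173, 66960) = 9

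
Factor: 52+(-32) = 2^2 * 5^1 = 20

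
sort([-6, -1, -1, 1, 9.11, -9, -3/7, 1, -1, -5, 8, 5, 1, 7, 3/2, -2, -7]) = [-9, -7, -6, -5, -2, -1, -1, -1, -3/7, 1, 1, 1, 3/2, 5, 7, 8, 9.11]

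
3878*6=23268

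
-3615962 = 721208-4337170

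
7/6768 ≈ 0.00103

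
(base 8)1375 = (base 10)765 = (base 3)1001100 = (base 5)11030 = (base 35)lu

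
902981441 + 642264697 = 1545246138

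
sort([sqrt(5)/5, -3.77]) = [-3.77, sqrt(5)/5]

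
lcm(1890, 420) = 3780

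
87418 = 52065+35353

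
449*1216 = 545984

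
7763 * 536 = 4160968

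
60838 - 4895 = 55943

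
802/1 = 802 = 802.00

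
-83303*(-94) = 7830482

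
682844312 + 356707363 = 1039551675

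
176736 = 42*4208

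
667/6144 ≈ 0.109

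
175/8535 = 35/1707 ≈ 0.0205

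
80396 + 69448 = 149844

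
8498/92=92 + 17/46 ≈ 92.37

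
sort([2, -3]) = [-3, 2]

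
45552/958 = 47+263/479 ≈ 47.55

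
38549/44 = 876 + 5/44 ≈ 876.11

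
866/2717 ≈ 0.319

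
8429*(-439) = -3700331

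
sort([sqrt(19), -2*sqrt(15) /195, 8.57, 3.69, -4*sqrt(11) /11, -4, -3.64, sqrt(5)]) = [-4, -3.64, -4*sqrt(11) /11, -2*sqrt(15) /195, sqrt(5), 3.69, sqrt(19), 8.57]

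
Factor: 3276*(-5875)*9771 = -1*2^2*3^3*5^3*7^1*13^1*47^1*3257^1 = -188057551500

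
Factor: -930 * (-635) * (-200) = -1 * 2^4 * 3^1 * 5^4 * 31^1 * 127^1 = -118110000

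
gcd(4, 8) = 4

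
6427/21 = 306 + 1/21 ≈ 306.05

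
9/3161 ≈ 0.00285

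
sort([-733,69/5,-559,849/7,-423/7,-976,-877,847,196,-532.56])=[-976,-877,-733,-559,-532.56,-423/7,69/5,849/7,196,847]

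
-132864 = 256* (-519)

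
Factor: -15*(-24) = 2^3*3^2*5^1 = 360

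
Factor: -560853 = -1 * 3^2 * 101^1 * 617^1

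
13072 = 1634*8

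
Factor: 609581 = 7^1 * 87083^1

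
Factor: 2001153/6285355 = 3^1 * 5^(-1) * 7^1 * 11^1 * 8663^1 * 1257071^(-1)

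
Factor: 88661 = 88661^1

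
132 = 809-677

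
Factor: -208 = -1*2^4*13^1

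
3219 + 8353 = 11572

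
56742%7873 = 1631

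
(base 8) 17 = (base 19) f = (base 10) 15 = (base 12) 13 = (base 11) 14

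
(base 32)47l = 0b1000011110101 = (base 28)5f1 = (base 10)4341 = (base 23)84h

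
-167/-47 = 3 + 26/47≈3.55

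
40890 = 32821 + 8069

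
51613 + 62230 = 113843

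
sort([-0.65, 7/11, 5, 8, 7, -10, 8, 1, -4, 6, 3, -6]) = [-10, -6, -4, -0.65, 7/11, 1, 3, 5, 6, 7, 8, 8]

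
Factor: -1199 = -1*11^1*109^1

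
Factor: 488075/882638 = 2^(-1) * 5^2 * 7^1 * 2789^1 * 441319^(-1)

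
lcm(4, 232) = 232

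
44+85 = 129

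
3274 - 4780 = -1506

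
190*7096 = 1348240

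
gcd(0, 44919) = 44919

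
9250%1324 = 1306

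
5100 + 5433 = 10533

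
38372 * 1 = 38372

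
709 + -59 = 650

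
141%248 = 141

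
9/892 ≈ 0.0101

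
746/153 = 4 + 134/153 ≈ 4.88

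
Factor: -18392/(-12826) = 2^2*19^1*53^(-1) = 76/53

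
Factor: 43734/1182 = 37^1 = 37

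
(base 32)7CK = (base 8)16624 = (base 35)66C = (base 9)11343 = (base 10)7572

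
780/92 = 195/23 ≈ 8.48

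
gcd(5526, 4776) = 6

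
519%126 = 15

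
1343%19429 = 1343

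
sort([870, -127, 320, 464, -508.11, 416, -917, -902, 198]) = [-917, -902, -508.11, -127, 198, 320, 416, 464, 870]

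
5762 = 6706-944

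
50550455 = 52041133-1490678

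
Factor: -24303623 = -1 * 677^1 * 35899^1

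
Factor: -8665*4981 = -1*5^1*17^1*293^1*1733^1 = -43160365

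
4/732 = 1/183 ≈ 0.00546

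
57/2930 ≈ 0.0195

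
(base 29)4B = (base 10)127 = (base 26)4N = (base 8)177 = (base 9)151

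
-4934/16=-2467/8≈-308.38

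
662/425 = 1+237/425 ≈ 1.56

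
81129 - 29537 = 51592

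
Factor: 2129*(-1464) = -1*2^3*3^1*61^1*2129^1 = -3116856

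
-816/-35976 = 34/1499≈0.0227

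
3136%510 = 76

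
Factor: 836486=2^1 * 7^1 * 149^1 * 401^1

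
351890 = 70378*5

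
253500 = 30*8450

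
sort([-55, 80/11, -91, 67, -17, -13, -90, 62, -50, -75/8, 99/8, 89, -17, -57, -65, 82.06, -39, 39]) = [-91, -90, -65, -57, -55, -50, -39, -17, -17, -13, -75/8, 80/11, 99/8, 39, 62, 67, 82.06, 89]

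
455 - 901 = -446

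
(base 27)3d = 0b1011110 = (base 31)31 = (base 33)2s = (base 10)94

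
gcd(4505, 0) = 4505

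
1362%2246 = 1362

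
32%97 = 32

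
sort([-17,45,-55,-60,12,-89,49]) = [-89,-60,-55,-17,12,45,49]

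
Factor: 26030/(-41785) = -1*2^1*19^1*61^(-1) = -38/61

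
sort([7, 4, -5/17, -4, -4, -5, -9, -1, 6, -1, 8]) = [-9, -5, -4, -4, -1, -1, -5/17, 4, 6, 7, 8]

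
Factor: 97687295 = 5^1 * 647^1 * 30197^1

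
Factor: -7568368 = -1*2^4*199^1*2377^1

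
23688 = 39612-15924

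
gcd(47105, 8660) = 5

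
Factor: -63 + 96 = 3^1 * 11^1 = 33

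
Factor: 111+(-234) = -1*3^1*41^1 = -123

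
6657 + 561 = 7218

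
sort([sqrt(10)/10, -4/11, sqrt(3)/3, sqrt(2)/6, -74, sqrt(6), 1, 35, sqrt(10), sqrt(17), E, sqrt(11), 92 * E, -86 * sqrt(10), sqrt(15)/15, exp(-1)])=[-86 * sqrt(10), -74, -4/11, sqrt(2)/6, sqrt(15)/15, sqrt(10)/10, exp(-1), sqrt(3)/3, 1, sqrt(6), E, sqrt(10), sqrt(11), sqrt(17), 35, 92 * E]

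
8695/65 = 133 + 10/13 ≈ 133.77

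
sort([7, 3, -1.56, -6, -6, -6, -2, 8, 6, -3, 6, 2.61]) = [-6, -6, -6, -3, -2, -1.56, 2.61, 3, 6, 6, 7, 8]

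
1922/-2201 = -62/71 ≈ -0.873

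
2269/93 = 24 + 37/93 ≈ 24.40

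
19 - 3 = 16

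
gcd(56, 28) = 28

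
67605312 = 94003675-26398363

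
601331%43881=30878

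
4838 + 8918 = 13756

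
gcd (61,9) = 1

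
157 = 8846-8689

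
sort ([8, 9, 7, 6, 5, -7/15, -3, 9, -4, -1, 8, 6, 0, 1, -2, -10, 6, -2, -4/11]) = [-10, -4, -3, -2, -2, -1, -7/15, -4/11, 0, 1, 5, 6, 6, 6, 7, 8, 8, 9, 9]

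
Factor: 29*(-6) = -1*2^1*3^1*29^1 = -174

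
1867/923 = 2 + 21/923 ≈ 2.02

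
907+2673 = 3580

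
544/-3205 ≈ -0.170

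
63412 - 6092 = 57320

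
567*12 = 6804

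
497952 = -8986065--9484017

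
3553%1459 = 635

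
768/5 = 153 + 3/5 = 153.60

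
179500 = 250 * 718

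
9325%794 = 591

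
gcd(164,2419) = 41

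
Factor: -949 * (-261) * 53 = 3^2 * 13^1 * 29^1 * 53^1 * 73^1 = 13127517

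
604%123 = 112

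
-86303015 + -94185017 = -180488032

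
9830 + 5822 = 15652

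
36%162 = 36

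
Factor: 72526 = 2^1*36263^1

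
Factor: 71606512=2^4*4475407^1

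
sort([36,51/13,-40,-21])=[-40,-21,51/13,36]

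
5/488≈0.0102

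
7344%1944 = 1512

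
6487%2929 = 629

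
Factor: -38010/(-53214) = 5^1 * 7^(-1) = 5/7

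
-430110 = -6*71685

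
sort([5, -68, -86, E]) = [-86, -68, E, 5]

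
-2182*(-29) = 63278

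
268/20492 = 67/5123 ≈ 0.0131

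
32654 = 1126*29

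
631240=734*860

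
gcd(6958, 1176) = 98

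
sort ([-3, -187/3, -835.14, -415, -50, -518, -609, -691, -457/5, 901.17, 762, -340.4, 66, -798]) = [-835.14, -798, -691, -609, -518, -415, -340.4, -457/5, -187/3, -50, -3, 66, 762, 901.17]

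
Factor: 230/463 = 2^1 * 5^1 * 23^1 * 463^(-1)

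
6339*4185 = 26528715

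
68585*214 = 14677190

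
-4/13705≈-0.000292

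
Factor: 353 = 353^1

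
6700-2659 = 4041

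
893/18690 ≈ 0.0478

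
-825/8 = -103 - 1/8 ≈ -103.13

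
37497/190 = 197 + 67/190≈197.35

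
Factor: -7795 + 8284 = 3^1 * 163^1 = 489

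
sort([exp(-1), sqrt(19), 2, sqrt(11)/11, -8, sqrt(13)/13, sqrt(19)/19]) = [-8, sqrt(19)/19, sqrt(13)/13, sqrt(11)/11, exp(-1), 2, sqrt(19)]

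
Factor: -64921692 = -1*2^2*3^1*11^1*557^1*883^1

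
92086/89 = 1034 + 60/89 ≈ 1034.67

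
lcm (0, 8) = 0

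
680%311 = 58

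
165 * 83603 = 13794495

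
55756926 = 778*71667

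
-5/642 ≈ -0.00779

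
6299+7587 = 13886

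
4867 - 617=4250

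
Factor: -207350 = -1*2^1*5^2*11^1*13^1*29^1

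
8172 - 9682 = -1510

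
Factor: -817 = -1 * 19^1 * 43^1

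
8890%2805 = 475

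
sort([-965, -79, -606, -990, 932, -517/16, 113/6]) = [-990, -965, -606, -79, -517/16, 113/6, 932]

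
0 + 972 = 972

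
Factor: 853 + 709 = 2^1*11^1*71^1 = 1562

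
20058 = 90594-70536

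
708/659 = 1 + 49/659 ≈ 1.07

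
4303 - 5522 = -1219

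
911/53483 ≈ 0.0170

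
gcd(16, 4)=4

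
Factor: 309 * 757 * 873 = 3^3 * 97^1 * 103^1 * 757^1 = 204206049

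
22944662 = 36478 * 629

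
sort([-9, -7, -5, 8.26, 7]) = [-9, -7, -5, 7, 8.26]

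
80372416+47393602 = 127766018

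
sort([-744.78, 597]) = [-744.78, 597]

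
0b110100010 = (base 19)130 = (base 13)262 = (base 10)418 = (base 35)bx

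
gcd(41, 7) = 1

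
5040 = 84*60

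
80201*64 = 5132864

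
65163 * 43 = 2802009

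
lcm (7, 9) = 63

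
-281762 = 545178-826940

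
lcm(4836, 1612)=4836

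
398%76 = 18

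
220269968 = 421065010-200795042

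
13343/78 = 171 + 5/78 ≈ 171.06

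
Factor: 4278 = 2^1*3^1*23^1*31^1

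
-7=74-81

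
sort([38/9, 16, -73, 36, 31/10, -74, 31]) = [-74, -73, 31/10, 38/9, 16, 31, 36]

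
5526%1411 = 1293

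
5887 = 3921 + 1966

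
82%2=0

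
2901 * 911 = 2642811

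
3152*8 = 25216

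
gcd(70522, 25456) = 74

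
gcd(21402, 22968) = 522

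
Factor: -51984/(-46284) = 2^2*3^1*7^(-1)*19^1*29^(-1) = 228/203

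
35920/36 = 997 + 7/9 ≈ 997.78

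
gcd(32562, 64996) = 2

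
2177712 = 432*5041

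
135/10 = 13 + 1/2 = 13.50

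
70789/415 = 170 + 239/415 ≈ 170.58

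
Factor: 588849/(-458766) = -1*2^(-1)*3^(-1)*7^(-1)*11^(-1)*593^1 = -593/462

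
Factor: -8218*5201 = -1*2^1*7^2*587^1*743^1 = -42741818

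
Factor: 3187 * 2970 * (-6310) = -1 * 2^2 * 3^3 * 5^2 * 11^1 * 631^1 * 3187^1 = -59726610900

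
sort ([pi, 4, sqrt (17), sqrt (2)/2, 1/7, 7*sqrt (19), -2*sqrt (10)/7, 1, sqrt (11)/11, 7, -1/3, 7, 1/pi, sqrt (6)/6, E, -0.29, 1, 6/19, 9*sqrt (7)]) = [-2*sqrt (10)/7, -1/3, -0.29, 1/7, sqrt (11)/11, 6/19, 1/pi, sqrt (6)/6, sqrt (2)/2, 1, 1, E, pi, 4, sqrt (17), 7, 7, 9*sqrt (7), 7*sqrt (19)]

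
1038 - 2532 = -1494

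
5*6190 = 30950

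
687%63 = 57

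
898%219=22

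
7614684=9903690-2289006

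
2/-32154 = -1/16077 ≈ -0.0000622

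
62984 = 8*7873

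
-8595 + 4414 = -4181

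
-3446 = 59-3505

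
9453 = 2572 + 6881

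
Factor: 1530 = 2^1 * 3^2 * 5^1 * 17^1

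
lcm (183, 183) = 183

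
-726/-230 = 3 + 18/115 ≈ 3.16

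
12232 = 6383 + 5849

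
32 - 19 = 13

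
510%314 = 196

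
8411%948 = 827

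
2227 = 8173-5946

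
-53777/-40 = 1344+17/40 ≈ 1344.43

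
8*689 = 5512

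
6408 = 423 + 5985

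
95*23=2185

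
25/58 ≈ 0.431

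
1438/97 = 14 + 80/97 ≈ 14.82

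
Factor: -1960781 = -1*19^1*31^1*3329^1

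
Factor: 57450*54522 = 2^2*3^3*5^2*13^1*233^1*383^1 = 3132288900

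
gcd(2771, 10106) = 163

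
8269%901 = 160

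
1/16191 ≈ 0.0000618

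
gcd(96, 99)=3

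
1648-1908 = -260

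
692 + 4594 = 5286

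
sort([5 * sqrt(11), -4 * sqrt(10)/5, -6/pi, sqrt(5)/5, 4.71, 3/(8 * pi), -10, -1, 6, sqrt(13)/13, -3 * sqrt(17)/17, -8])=[-10, -8, -4 * sqrt(10)/5, -6/pi, -1, -3 * sqrt(17)/17, 3/(8 * pi), sqrt(13)/13, sqrt(5)/5, 4.71, 6, 5 * sqrt(11)]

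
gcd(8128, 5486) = 2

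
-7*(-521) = 3647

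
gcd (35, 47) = 1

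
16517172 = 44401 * 372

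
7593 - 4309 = 3284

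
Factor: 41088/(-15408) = -1*2^3*3^(-1) = -8/3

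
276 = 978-702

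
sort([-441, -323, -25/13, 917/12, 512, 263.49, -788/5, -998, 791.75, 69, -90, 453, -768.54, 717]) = [-998, -768.54, -441, -323, -788/5, -90, -25/13, 69, 917/12, 263.49, 453, 512, 717, 791.75]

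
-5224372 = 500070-5724442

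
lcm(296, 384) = 14208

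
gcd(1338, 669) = 669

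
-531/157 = -3 - 60/157 ≈ -3.38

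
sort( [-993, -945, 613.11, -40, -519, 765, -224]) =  [-993, -945, -519, -224, -40, 613.11, 765]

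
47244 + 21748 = 68992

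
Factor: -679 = -1 * 7^1 * 97^1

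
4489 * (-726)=-3259014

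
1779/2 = 889 + 1/2 = 889.50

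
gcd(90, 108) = 18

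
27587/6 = 4597 + 5/6 ≈ 4597.83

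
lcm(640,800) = 3200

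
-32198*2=-64396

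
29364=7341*4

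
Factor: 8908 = 2^2*17^1*131^1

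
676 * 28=18928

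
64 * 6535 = 418240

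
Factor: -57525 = -1*3^1*5^2*13^1*59^1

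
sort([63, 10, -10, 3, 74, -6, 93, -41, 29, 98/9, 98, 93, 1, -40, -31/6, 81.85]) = [-41, -40, -10, -6, -31/6, 1, 3, 10, 98/9, 29, 63, 74, 81.85, 93, 93, 98]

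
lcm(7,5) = 35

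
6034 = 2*3017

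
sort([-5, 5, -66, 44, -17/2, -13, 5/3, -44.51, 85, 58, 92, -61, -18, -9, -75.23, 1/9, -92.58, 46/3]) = [-92.58, -75.23, -66, -61, -44.51, -18, -13, -9, -17/2, -5, 1/9, 5/3, 5, 46/3, 44, 58, 85, 92]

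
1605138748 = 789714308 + 815424440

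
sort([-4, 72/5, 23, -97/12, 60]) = [-97/12, -4, 72/5, 23, 60]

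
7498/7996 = 3749/3998 ≈ 0.938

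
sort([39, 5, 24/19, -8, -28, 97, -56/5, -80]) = [-80, -28, -56/5, -8, 24/19, 5, 39, 97]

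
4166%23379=4166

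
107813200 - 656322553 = -548509353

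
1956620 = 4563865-2607245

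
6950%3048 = 854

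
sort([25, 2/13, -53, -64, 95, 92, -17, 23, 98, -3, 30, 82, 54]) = [-64, -53, -17, -3, 2/13, 23, 25, 30, 54, 82, 92, 95, 98]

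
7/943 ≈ 0.00742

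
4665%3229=1436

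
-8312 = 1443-9755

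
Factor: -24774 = -1*2^1*3^1*4129^1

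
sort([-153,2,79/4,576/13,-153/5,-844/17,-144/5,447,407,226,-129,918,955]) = [-153,-129,-844/17,-153/5,-144/5,2,79/4,576/13,226,407,447,918,955]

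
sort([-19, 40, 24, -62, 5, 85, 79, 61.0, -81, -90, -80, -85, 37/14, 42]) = [-90, -85, -81, -80, -62, -19, 37/14, 5, 24, 40, 42, 61.0, 79, 85]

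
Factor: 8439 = 3^1*29^1*97^1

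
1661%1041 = 620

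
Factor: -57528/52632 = -1*43^(-1)*47^1 = -47/43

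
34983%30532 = 4451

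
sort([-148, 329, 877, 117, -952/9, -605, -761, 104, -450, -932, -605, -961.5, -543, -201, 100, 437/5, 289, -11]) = [-961.5, -932, -761, -605, -605, -543, -450, -201, -148, -952/9, -11, 437/5, 100, 104, 117, 289, 329, 877]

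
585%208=169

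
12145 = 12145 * 1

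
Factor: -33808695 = -1*3^1*5^1*19^1*313^1*379^1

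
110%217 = 110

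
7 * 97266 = 680862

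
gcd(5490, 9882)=1098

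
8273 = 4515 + 3758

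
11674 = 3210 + 8464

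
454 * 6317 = 2867918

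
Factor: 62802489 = 3^1*23^1*43^1*61^1*347^1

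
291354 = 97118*3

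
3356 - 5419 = -2063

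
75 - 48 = 27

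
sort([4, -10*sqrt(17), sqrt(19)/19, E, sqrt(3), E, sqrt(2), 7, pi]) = [-10*sqrt(17), sqrt(19)/19, sqrt(2), sqrt(3), E, E, pi, 4, 7]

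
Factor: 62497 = 62497^1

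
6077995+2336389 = 8414384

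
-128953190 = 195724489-324677679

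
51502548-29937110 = 21565438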